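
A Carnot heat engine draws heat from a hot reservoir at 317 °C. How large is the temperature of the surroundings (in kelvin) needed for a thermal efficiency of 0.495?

T_H = 317 °C → 317 + 273.15 = 590.15 K.
From η = 1 − T_C/T_H, T_C = T_H·(1 − η) = 590.15 × (1 − 0.495) = 298 K.

T_C ≈ 298 K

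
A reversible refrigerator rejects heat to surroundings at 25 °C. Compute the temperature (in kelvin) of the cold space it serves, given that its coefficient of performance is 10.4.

T_C ≈ 272 K

T_H = 25 °C → 25 + 273.15 = 298.15 K.
COP_R = T_C/(T_H − T_C) ⇒ T_C = T_H·COP_R/(1 + COP_R) = 298.15 × 10.4/(1 + 10.4) = 272 K.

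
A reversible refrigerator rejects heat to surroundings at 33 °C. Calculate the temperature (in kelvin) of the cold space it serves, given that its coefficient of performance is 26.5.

T_C ≈ 295 K

T_H = 33 °C → 33 + 273.15 = 306.15 K.
COP_R = T_C/(T_H − T_C) ⇒ T_C = T_H·COP_R/(1 + COP_R) = 306.15 × 26.5/(1 + 26.5) = 295 K.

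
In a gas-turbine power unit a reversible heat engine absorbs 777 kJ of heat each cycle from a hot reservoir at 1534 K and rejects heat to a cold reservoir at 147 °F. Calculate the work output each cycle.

T_C = 147 °F → (147 − 32) × 5/9 = 63.89 °C = 337.04 K.
The Carnot efficiency is η = 1 − T_C/T_H = 1 − 337.04/1534.00 = 0.7803.
W = η·Q_H = 0.7803 × 777 = 606 kJ.

W ≈ 606 kJ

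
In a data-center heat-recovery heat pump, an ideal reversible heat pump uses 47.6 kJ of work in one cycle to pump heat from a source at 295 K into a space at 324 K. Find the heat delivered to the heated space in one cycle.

Q_H ≈ 532 kJ

The Carnot heat-pump COP is COP_HP = T_H/(T_H − T_C) = 324.00/29.00 = 11.1724.
Q_H = COP_HP · W = 11.1724 × 47.6 = 532 kJ.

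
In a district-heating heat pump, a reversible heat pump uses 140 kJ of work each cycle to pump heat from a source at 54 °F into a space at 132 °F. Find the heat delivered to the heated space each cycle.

Q_H ≈ 1060 kJ

T_H = 132 °F → (132 − 32) × 5/9 = 55.56 °C = 328.71 K.
T_C = 54 °F → (54 − 32) × 5/9 = 12.22 °C = 285.37 K.
The Carnot heat-pump COP is COP_HP = T_H/(T_H − T_C) = 328.71/43.33 = 7.5855.
Q_H = COP_HP · W = 7.5855 × 140 = 1060 kJ.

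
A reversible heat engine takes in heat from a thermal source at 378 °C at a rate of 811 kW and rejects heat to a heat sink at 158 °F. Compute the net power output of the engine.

Ẇ ≈ 383.6 kW

T_H = 378 °C → 378 + 273.15 = 651.15 K.
T_C = 158 °F → (158 − 32) × 5/9 = 70.00 °C = 343.15 K.
The Carnot efficiency is η = 1 − T_C/T_H = 1 − 343.15/651.15 = 0.4730.
W = η·Q_H = 0.4730 × 811 = 383.6 kW.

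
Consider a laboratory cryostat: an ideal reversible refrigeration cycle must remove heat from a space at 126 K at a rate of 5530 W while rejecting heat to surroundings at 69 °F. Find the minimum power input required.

T_H = 69 °F → (69 − 32) × 5/9 = 20.56 °C = 293.71 K.
The reversible coefficient of performance is COP_R = T_C/(T_H − T_C) = 126.00/167.71 = 0.7513.
W = Q_C/COP_R = 5530/0.7513 = 7360 W.

Ẇ_in ≈ 7360 W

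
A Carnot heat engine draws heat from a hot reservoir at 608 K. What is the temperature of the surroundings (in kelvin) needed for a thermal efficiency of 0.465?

From η = 1 − T_C/T_H, T_C = T_H·(1 − η) = 608.00 × (1 − 0.465) = 325 K.

T_C ≈ 325 K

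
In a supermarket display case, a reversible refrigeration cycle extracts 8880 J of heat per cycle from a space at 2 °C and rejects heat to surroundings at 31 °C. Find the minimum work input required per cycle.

W_in ≈ 936 J

T_H = 31 °C → 31 + 273.15 = 304.15 K.
T_C = 2 °C → 2 + 273.15 = 275.15 K.
For a reversible refrigerator, COP_R = T_C/(T_H − T_C) = 275.15/29.00 = 9.4879.
W = Q_C/COP_R = 8880/9.4879 = 936 J.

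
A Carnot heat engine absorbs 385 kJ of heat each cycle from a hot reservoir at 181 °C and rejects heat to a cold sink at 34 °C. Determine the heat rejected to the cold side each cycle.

T_H = 181 °C → 181 + 273.15 = 454.15 K.
T_C = 34 °C → 34 + 273.15 = 307.15 K.
Carnot efficiency: η = 1 − T_C/T_H = 1 − 307.15/454.15 = 0.3237.
For a reversible cycle Q_C/Q_H = T_C/T_H, so Q_C = 385 × 307.15/454.15 = 260.4 kJ.

Q_C ≈ 260.4 kJ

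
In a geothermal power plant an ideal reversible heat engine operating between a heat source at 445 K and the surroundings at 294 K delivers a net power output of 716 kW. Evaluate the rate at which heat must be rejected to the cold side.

The Carnot efficiency is η = 1 − T_C/T_H = 1 − 294.00/445.00 = 0.3393.
Since Q_C/Q_H = T_C/T_H and Q_H = W/η, Q_C = W·T_C/(T_H − T_C) = 716 × 294.00/151.00 = 1390 kW.

Q̇_C ≈ 1390 kW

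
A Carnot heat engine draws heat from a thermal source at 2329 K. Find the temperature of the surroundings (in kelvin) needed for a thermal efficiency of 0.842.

From η = 1 − T_C/T_H, T_C = T_H·(1 − η) = 2329.00 × (1 − 0.842) = 368.0 K.

T_C ≈ 368.0 K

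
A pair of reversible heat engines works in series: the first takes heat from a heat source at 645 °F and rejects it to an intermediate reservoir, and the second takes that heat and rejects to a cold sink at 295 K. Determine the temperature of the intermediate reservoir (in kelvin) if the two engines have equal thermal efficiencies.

T_m ≈ 425 K

T_H = 645 °F → (645 − 32) × 5/9 = 340.56 °C = 613.71 K.
Equal efficiencies require 1 − T_m/T_H = 1 − T_C/T_m, i.e. T_m/T_H = T_C/T_m, so T_m = √(T_H·T_C) = √(613.71 × 295.00) = 425 K.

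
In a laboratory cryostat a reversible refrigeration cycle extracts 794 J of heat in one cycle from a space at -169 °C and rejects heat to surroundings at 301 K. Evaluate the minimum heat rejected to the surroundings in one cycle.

T_C = -169 °C → -169 + 273.15 = 104.15 K.
For a reversible cycle Q_H/Q_C = T_H/T_C, so Q_H = Q_C·T_H/T_C = 794 × 301.00/104.15 = 2290 J.

Q_H ≈ 2290 J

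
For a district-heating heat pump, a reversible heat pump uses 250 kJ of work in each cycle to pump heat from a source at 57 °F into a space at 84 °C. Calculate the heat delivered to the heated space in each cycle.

T_H = 84 °C → 84 + 273.15 = 357.15 K.
T_C = 57 °F → (57 − 32) × 5/9 = 13.89 °C = 287.04 K.
Reversible heating COP: COP_HP = T_H/(T_H − T_C) = 357.15/70.11 = 5.0941.
Q_H = COP_HP · W = 5.0941 × 250 = 1270 kJ.

Q_H ≈ 1270 kJ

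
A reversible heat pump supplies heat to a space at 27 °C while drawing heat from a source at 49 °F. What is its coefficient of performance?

COP_HP ≈ 17.10

T_H = 27 °C → 27 + 273.15 = 300.15 K.
T_C = 49 °F → (49 − 32) × 5/9 = 9.44 °C = 282.59 K.
For a reversible heat pump, COP_HP = T_H/(T_H − T_C) = 300.15/(300.15 − 282.59) = 17.10.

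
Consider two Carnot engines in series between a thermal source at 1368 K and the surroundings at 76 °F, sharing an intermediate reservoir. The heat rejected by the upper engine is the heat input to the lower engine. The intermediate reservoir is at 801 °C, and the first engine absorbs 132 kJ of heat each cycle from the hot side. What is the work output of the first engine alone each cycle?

T_C = 76 °F → (76 − 32) × 5/9 = 24.44 °C = 297.59 K.
T_m = 801 °C → 801 + 273.15 = 1074.15 K.
First-stage efficiency η₁ = 1 − T_m/T_H = 1 − 1074.15/1368.00 = 0.2148.
W₁ = η₁·Q_H = 0.2148 × 132 = 28.35 kJ.

W₁ ≈ 28.35 kJ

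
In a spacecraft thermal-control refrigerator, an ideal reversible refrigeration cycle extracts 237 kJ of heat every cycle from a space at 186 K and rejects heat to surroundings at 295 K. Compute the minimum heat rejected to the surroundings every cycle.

For a reversible cycle Q_H/Q_C = T_H/T_C, so Q_H = Q_C·T_H/T_C = 237 × 295.00/186.00 = 376 kJ.

Q_H ≈ 376 kJ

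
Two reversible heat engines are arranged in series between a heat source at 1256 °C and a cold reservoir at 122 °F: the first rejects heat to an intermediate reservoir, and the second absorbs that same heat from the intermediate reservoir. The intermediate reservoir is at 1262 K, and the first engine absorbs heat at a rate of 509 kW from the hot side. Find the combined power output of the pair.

T_H = 1256 °C → 1256 + 273.15 = 1529.15 K.
T_C = 122 °F → (122 − 32) × 5/9 = 50.00 °C = 323.15 K.
Two reversible stages in series are equivalent to a single Carnot engine between T_H and T_C, so η_total = 1 − T_C/T_H = 1 − 323.15/1529.15 = 0.7887.
W_total = η_total · Q_H = 0.7887 × 509 = 401 kW.

Ẇ_total ≈ 401 kW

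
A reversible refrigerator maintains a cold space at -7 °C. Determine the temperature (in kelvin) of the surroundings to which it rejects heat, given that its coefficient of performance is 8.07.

T_H ≈ 299 K

T_C = -7 °C → -7 + 273.15 = 266.15 K.
COP_R = T_C/(T_H − T_C) ⇒ T_H = T_C·(1 + 1/COP_R) = 266.15 × (1 + 1/8.07) = 299 K.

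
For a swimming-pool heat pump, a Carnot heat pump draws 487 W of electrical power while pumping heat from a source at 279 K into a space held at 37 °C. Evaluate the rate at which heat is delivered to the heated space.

T_H = 37 °C → 37 + 273.15 = 310.15 K.
For a reversible heat pump, COP_HP = T_H/(T_H − T_C) = 310.15/31.15 = 9.9567.
Q_H = COP_HP · W = 9.9567 × 487 = 4850 W.

Q̇_H ≈ 4850 W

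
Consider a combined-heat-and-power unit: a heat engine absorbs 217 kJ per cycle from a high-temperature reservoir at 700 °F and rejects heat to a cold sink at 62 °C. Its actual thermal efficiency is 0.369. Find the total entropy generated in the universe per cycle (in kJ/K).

ΔS_univ ≈ 0.07173 kJ/K

T_H = 700 °F → (700 − 32) × 5/9 = 371.11 °C = 644.26 K.
T_C = 62 °C → 62 + 273.15 = 335.15 K.
W = η·Q_H = 0.369 × 217 = 80.07 kJ, so Q_C = Q_H − W = 136.9 kJ.
The hot reservoir loses entropy Q_H/T_H = 217/644.26 = 0.3368 kJ/K; the cold reservoir gains Q_C/T_C = 136.9/335.15 = 0.4086 kJ/K.
ΔS_univ = −Q_H/T_H + Q_C/T_C = 0.07173 kJ/K (> 0, since η = 0.369 < η_Carnot = 0.480).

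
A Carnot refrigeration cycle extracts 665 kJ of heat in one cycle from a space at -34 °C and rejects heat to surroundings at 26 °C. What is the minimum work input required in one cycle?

T_H = 26 °C → 26 + 273.15 = 299.15 K.
T_C = -34 °C → -34 + 273.15 = 239.15 K.
COP_R = T_C/(T_H − T_C) = 239.15/60.00 = 3.9858.
W = Q_C/COP_R = 665/3.9858 = 166.8 kJ.

W_in ≈ 166.8 kJ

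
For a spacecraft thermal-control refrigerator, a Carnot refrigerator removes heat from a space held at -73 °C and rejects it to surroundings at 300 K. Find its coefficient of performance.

T_C = -73 °C → -73 + 273.15 = 200.15 K.
The reversible coefficient of performance is COP_R = T_C/(T_H − T_C) = 200.15/(300.00 − 200.15) = 2.00.

COP_R ≈ 2.00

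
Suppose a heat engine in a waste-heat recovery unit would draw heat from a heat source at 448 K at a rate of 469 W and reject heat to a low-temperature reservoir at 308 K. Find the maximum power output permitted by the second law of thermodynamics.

No engine can exceed the Carnot limit: η_max = 1 − T_C/T_H = 1 − 308.00/448.00 = 0.3125.
W_max = η_max · Q_H = 0.3125 × 469 = 147 W.

Ẇ_max ≈ 147 W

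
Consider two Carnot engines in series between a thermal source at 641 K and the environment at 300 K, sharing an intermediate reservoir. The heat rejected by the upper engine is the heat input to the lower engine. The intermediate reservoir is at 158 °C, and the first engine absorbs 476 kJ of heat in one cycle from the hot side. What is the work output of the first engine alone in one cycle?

T_m = 158 °C → 158 + 273.15 = 431.15 K.
First-stage efficiency η₁ = 1 − T_m/T_H = 1 − 431.15/641.00 = 0.3274.
W₁ = η₁·Q_H = 0.3274 × 476 = 155.8 kJ.

W₁ ≈ 155.8 kJ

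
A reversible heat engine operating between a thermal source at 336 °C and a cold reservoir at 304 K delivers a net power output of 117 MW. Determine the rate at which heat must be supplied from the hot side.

T_H = 336 °C → 336 + 273.15 = 609.15 K.
The Carnot efficiency is η = 1 − T_C/T_H = 1 − 304.00/609.15 = 0.5009.
Q_H = W/η = 117/0.5009 = 234 MW.

Q̇_H ≈ 234 MW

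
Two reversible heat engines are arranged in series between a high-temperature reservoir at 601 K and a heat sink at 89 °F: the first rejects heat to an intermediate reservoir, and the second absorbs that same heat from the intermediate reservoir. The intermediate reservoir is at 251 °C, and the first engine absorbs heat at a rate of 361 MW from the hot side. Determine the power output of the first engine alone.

Ẇ₁ ≈ 46.2 MW

T_C = 89 °F → (89 − 32) × 5/9 = 31.67 °C = 304.82 K.
T_m = 251 °C → 251 + 273.15 = 524.15 K.
First-stage efficiency η₁ = 1 − T_m/T_H = 1 − 524.15/601.00 = 0.1279.
W₁ = η₁·Q_H = 0.1279 × 361 = 46.2 MW.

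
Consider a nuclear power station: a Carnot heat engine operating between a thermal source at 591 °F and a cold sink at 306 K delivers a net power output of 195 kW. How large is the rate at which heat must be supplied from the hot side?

Q̇_H ≈ 409.9 kW

T_H = 591 °F → (591 − 32) × 5/9 = 310.56 °C = 583.71 K.
η_rev = 1 − T_C/T_H = 1 − 306.00/583.71 = 0.4758.
Q_H = W/η = 195/0.4758 = 409.9 kW.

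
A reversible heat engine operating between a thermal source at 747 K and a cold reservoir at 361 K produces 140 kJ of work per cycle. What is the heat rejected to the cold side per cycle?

Q_C ≈ 131 kJ

η_rev = 1 − T_C/T_H = 1 − 361.00/747.00 = 0.5167.
Since Q_C/Q_H = T_C/T_H and Q_H = W/η, Q_C = W·T_C/(T_H − T_C) = 140 × 361.00/386.00 = 131 kJ.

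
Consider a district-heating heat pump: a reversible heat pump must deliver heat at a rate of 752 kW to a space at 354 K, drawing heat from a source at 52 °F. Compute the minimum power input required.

Ẇ_in ≈ 148.1 kW

T_C = 52 °F → (52 − 32) × 5/9 = 11.11 °C = 284.26 K.
For a reversible heat pump, COP_HP = T_H/(T_H − T_C) = 354.00/69.74 = 5.0761.
W = Q_H/COP_HP = 752/5.0761 = 148.1 kW.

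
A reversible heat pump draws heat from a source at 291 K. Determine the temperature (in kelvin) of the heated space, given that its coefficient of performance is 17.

T_H ≈ 309.2 K

COP_HP = T_H/(T_H − T_C) ⇒ T_H = T_C·COP_HP/(COP_HP − 1) = 291.00 × 17/(17 − 1) = 309.2 K.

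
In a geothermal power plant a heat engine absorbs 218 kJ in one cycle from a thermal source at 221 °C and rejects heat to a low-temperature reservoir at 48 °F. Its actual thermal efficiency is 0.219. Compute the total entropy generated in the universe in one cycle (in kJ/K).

ΔS_univ ≈ 0.163 kJ/K

T_H = 221 °C → 221 + 273.15 = 494.15 K.
T_C = 48 °F → (48 − 32) × 5/9 = 8.89 °C = 282.04 K.
W = η·Q_H = 0.219 × 218 = 47.74 kJ, so Q_C = Q_H − W = 170.3 kJ.
Entropy balance on the reservoirs: −Q_H/T_H = -0.4412 kJ/K, +Q_C/T_C = 0.6037 kJ/K.
ΔS_univ = −Q_H/T_H + Q_C/T_C = 0.163 kJ/K (> 0, since η = 0.219 < η_Carnot = 0.429).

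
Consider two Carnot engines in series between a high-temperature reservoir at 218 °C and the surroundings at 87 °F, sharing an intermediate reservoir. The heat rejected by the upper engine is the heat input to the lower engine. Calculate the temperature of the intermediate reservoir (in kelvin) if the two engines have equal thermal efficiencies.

T_m ≈ 386 K

T_H = 218 °C → 218 + 273.15 = 491.15 K.
T_C = 87 °F → (87 − 32) × 5/9 = 30.56 °C = 303.71 K.
Equal efficiencies require 1 − T_m/T_H = 1 − T_C/T_m, i.e. T_m/T_H = T_C/T_m, so T_m = √(T_H·T_C) = √(491.15 × 303.71) = 386 K.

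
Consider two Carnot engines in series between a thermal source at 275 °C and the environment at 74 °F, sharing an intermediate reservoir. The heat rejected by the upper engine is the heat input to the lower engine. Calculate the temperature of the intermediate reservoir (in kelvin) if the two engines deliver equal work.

T_H = 275 °C → 275 + 273.15 = 548.15 K.
T_C = 74 °F → (74 − 32) × 5/9 = 23.33 °C = 296.48 K.
For reversible stages Q_m = Q_H·(T_m/T_H). Setting W₁ = Q_H(1 − T_m/T_H) equal to W₂ = Q_m(1 − T_C/T_m) = Q_H·(T_m − T_C)/T_H gives T_H − T_m = T_m − T_C, so T_m = (T_H + T_C)/2 = (548.15 + 296.48)/2 = 422.3 K.

T_m ≈ 422.3 K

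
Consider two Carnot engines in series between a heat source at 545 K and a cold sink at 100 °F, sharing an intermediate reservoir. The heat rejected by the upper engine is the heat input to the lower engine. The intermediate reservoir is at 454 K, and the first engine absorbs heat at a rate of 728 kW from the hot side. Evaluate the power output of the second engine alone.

Ẇ₂ ≈ 191.1 kW

T_C = 100 °F → (100 − 32) × 5/9 = 37.78 °C = 310.93 K.
Heat entering the second stage: Q_m = Q_H·(T_m/T_H) = 728 × 454.00/545.00 = 606.4 kW.
Second-stage efficiency η₂ = 1 − T_C/T_m = 1 − 310.93/454.00 = 0.3151, so W₂ = η₂·Q_m = 191.1 kW.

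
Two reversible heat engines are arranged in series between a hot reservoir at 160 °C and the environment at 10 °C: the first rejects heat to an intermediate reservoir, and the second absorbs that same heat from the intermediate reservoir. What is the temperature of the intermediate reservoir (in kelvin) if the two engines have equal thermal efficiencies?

T_H = 160 °C → 160 + 273.15 = 433.15 K.
T_C = 10 °C → 10 + 273.15 = 283.15 K.
Equal efficiencies require 1 − T_m/T_H = 1 − T_C/T_m, i.e. T_m/T_H = T_C/T_m, so T_m = √(T_H·T_C) = √(433.15 × 283.15) = 350 K.

T_m ≈ 350 K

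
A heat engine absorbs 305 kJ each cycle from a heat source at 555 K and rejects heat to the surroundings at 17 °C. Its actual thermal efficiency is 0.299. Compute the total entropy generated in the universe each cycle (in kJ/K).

ΔS_univ ≈ 0.187 kJ/K

T_C = 17 °C → 17 + 273.15 = 290.15 K.
W = η·Q_H = 0.299 × 305 = 91.19 kJ, so Q_C = Q_H − W = 213.8 kJ.
The hot reservoir loses entropy Q_H/T_H = 305/555.00 = 0.5495 kJ/K; the cold reservoir gains Q_C/T_C = 213.8/290.15 = 0.7369 kJ/K.
ΔS_univ = −Q_H/T_H + Q_C/T_C = 0.187 kJ/K (> 0, since η = 0.299 < η_Carnot = 0.477).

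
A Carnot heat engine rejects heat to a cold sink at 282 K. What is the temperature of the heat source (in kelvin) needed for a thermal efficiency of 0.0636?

From η = 1 − T_C/T_H, solving for T_H gives T_H = T_C/(1 − η) = 282.00/(1 − 0.0636) = 301 K.

T_H ≈ 301 K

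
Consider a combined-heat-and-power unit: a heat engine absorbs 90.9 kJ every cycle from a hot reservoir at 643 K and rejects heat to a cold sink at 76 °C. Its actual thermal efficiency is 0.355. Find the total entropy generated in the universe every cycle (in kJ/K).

ΔS_univ ≈ 0.02655 kJ/K

T_C = 76 °C → 76 + 273.15 = 349.15 K.
W = η·Q_H = 0.355 × 90.9 = 32.27 kJ, so Q_C = Q_H − W = 58.63 kJ.
The hot reservoir loses entropy Q_H/T_H = 90.9/643.00 = 0.1414 kJ/K; the cold reservoir gains Q_C/T_C = 58.63/349.15 = 0.1679 kJ/K.
ΔS_univ = −Q_H/T_H + Q_C/T_C = 0.02655 kJ/K (> 0, since η = 0.355 < η_Carnot = 0.457).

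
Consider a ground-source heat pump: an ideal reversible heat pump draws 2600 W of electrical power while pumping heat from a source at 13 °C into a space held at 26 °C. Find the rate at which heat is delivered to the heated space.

T_H = 26 °C → 26 + 273.15 = 299.15 K.
T_C = 13 °C → 13 + 273.15 = 286.15 K.
Reversible heating COP: COP_HP = T_H/(T_H − T_C) = 299.15/13.00 = 23.0115.
Q_H = COP_HP · W = 23.0115 × 2600 = 59800 W.

Q̇_H ≈ 59800 W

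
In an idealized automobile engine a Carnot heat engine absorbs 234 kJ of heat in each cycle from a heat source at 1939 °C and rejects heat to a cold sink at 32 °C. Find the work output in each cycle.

W ≈ 202 kJ

T_H = 1939 °C → 1939 + 273.15 = 2212.15 K.
T_C = 32 °C → 32 + 273.15 = 305.15 K.
Since the cycle is reversible, η = 1 − T_C/T_H = 1 − 305.15/2212.15 = 0.8621.
W = η·Q_H = 0.8621 × 234 = 202 kJ.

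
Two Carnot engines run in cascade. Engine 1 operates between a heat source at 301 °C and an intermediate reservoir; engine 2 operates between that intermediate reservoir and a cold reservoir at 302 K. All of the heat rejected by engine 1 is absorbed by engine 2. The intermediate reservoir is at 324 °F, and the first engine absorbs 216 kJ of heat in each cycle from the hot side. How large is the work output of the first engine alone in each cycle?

T_H = 301 °C → 301 + 273.15 = 574.15 K.
T_m = 324 °F → (324 − 32) × 5/9 = 162.22 °C = 435.37 K.
First-stage efficiency η₁ = 1 − T_m/T_H = 1 − 435.37/574.15 = 0.2417.
W₁ = η₁·Q_H = 0.2417 × 216 = 52.21 kJ.

W₁ ≈ 52.21 kJ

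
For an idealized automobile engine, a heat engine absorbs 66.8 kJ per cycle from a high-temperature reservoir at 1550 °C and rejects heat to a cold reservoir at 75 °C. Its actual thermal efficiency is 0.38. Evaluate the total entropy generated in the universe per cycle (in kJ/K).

T_H = 1550 °C → 1550 + 273.15 = 1823.15 K.
T_C = 75 °C → 75 + 273.15 = 348.15 K.
W = η·Q_H = 0.38 × 66.8 = 25.38 kJ, so Q_C = Q_H − W = 41.42 kJ.
Entropy balance on the reservoirs: −Q_H/T_H = -0.03664 kJ/K, +Q_C/T_C = 0.1190 kJ/K.
ΔS_univ = −Q_H/T_H + Q_C/T_C = 0.0823 kJ/K (> 0, since η = 0.38 < η_Carnot = 0.809).

ΔS_univ ≈ 0.0823 kJ/K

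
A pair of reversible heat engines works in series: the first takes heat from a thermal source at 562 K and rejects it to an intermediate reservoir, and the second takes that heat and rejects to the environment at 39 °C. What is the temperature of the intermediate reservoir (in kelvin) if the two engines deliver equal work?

T_C = 39 °C → 39 + 273.15 = 312.15 K.
For reversible stages Q_m = Q_H·(T_m/T_H). Setting W₁ = Q_H(1 − T_m/T_H) equal to W₂ = Q_m(1 − T_C/T_m) = Q_H·(T_m − T_C)/T_H gives T_H − T_m = T_m − T_C, so T_m = (T_H + T_C)/2 = (562.00 + 312.15)/2 = 437 K.

T_m ≈ 437 K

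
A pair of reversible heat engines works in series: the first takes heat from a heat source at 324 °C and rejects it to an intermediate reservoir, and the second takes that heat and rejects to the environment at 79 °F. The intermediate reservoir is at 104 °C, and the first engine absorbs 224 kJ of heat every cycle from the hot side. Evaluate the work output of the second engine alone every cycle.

T_H = 324 °C → 324 + 273.15 = 597.15 K.
T_C = 79 °F → (79 − 32) × 5/9 = 26.11 °C = 299.26 K.
T_m = 104 °C → 104 + 273.15 = 377.15 K.
Heat entering the second stage: Q_m = Q_H·(T_m/T_H) = 224 × 377.15/597.15 = 141 kJ.
Second-stage efficiency η₂ = 1 − T_C/T_m = 1 − 299.26/377.15 = 0.2065, so W₂ = η₂·Q_m = 29.2 kJ.

W₂ ≈ 29.2 kJ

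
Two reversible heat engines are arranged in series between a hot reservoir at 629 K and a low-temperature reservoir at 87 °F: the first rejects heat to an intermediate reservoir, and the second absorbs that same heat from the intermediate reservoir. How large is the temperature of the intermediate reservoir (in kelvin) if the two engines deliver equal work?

T_m ≈ 466 K

T_C = 87 °F → (87 − 32) × 5/9 = 30.56 °C = 303.71 K.
For reversible stages Q_m = Q_H·(T_m/T_H). Setting W₁ = Q_H(1 − T_m/T_H) equal to W₂ = Q_m(1 − T_C/T_m) = Q_H·(T_m − T_C)/T_H gives T_H − T_m = T_m − T_C, so T_m = (T_H + T_C)/2 = (629.00 + 303.71)/2 = 466 K.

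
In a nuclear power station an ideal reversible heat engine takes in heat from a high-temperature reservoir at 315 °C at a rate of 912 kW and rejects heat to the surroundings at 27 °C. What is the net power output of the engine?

T_H = 315 °C → 315 + 273.15 = 588.15 K.
T_C = 27 °C → 27 + 273.15 = 300.15 K.
For a reversible engine, η = 1 − T_C/T_H = 1 − 300.15/588.15 = 0.4897.
W = η·Q_H = 0.4897 × 912 = 447 kW.

Ẇ ≈ 447 kW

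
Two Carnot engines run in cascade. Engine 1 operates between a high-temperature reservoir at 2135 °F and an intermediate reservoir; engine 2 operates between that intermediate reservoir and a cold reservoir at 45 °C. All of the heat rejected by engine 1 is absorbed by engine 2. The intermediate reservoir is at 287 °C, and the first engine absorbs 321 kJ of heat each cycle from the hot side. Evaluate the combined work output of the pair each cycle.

T_H = 2135 °F → (2135 − 32) × 5/9 = 1168.33 °C = 1441.48 K.
T_C = 45 °C → 45 + 273.15 = 318.15 K.
Two reversible stages in series are equivalent to a single Carnot engine between T_H and T_C, so η_total = 1 − T_C/T_H = 1 − 318.15/1441.48 = 0.7793.
W_total = η_total · Q_H = 0.7793 × 321 = 250.2 kJ.

W_total ≈ 250.2 kJ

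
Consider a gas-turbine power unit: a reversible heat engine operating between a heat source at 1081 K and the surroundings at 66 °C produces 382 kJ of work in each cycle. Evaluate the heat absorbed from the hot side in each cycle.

Q_H ≈ 557 kJ

T_C = 66 °C → 66 + 273.15 = 339.15 K.
Since the cycle is reversible, η = 1 − T_C/T_H = 1 − 339.15/1081.00 = 0.6863.
Q_H = W/η = 382/0.6863 = 557 kJ.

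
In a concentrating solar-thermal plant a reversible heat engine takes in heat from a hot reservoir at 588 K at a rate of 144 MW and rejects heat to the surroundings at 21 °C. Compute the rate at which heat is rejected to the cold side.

T_C = 21 °C → 21 + 273.15 = 294.15 K.
The Carnot efficiency is η = 1 − T_C/T_H = 1 − 294.15/588.00 = 0.4997.
For a reversible cycle Q_C/Q_H = T_C/T_H, so Q_C = 144 × 294.15/588.00 = 72.0 MW.

Q̇_C ≈ 72.0 MW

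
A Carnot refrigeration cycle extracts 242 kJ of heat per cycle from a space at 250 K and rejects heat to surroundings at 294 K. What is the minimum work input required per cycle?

W_in ≈ 42.59 kJ

The reversible coefficient of performance is COP_R = T_C/(T_H − T_C) = 250.00/44.00 = 5.6818.
W = Q_C/COP_R = 242/5.6818 = 42.59 kJ.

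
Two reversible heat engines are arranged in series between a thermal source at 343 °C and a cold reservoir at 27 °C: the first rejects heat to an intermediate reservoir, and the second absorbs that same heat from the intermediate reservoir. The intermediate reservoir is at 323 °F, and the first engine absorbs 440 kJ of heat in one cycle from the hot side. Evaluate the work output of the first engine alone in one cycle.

W₁ ≈ 129 kJ

T_H = 343 °C → 343 + 273.15 = 616.15 K.
T_C = 27 °C → 27 + 273.15 = 300.15 K.
T_m = 323 °F → (323 − 32) × 5/9 = 161.67 °C = 434.82 K.
First-stage efficiency η₁ = 1 − T_m/T_H = 1 − 434.82/616.15 = 0.2943.
W₁ = η₁·Q_H = 0.2943 × 440 = 129 kJ.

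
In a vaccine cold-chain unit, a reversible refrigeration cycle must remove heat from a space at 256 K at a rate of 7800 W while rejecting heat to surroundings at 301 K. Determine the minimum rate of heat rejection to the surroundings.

Q̇_H ≈ 9171 W

For a reversible cycle Q_H/Q_C = T_H/T_C, so Q_H = Q_C·T_H/T_C = 7800 × 301.00/256.00 = 9171 W.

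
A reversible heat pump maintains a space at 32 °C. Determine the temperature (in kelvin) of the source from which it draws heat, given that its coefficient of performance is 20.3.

T_H = 32 °C → 32 + 273.15 = 305.15 K.
COP_HP = T_H/(T_H − T_C) ⇒ T_C = T_H·(COP_HP − 1)/COP_HP = 305.15 × (20.3 − 1)/20.3 = 290 K.

T_C ≈ 290 K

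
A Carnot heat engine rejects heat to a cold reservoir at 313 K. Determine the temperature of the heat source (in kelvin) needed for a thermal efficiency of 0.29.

T_H ≈ 441 K

From η = 1 − T_C/T_H, solving for T_H gives T_H = T_C/(1 − η) = 313.00/(1 − 0.29) = 441 K.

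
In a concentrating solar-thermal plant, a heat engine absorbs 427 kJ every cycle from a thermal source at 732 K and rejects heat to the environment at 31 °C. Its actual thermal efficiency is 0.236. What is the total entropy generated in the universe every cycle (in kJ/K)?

T_C = 31 °C → 31 + 273.15 = 304.15 K.
W = η·Q_H = 0.236 × 427 = 100.8 kJ, so Q_C = Q_H − W = 326.2 kJ.
Entropy balance on the reservoirs: −Q_H/T_H = -0.5833 kJ/K, +Q_C/T_C = 1.073 kJ/K.
ΔS_univ = −Q_H/T_H + Q_C/T_C = 0.4893 kJ/K (> 0, since η = 0.236 < η_Carnot = 0.584).

ΔS_univ ≈ 0.4893 kJ/K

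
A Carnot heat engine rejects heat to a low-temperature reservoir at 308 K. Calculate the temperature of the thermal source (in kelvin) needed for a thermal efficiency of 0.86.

T_H ≈ 2200 K

From η = 1 − T_C/T_H, solving for T_H gives T_H = T_C/(1 − η) = 308.00/(1 − 0.86) = 2200 K.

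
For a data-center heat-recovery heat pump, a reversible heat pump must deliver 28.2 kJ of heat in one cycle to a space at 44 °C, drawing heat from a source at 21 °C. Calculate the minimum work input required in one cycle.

T_H = 44 °C → 44 + 273.15 = 317.15 K.
T_C = 21 °C → 21 + 273.15 = 294.15 K.
COP_HP = T_H/(T_H − T_C) = 317.15/23.00 = 13.7891.
W = Q_H/COP_HP = 28.2/13.7891 = 2.05 kJ.

W_in ≈ 2.05 kJ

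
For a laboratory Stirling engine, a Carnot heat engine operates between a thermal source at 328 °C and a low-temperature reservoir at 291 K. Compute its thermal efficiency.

T_H = 328 °C → 328 + 273.15 = 601.15 K.
Carnot efficiency: η = 1 − T_C/T_H = 1 − 291.00/601.15 = 0.5159.

η ≈ 0.5159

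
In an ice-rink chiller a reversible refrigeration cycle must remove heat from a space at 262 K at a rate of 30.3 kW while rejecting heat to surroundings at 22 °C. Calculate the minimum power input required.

T_H = 22 °C → 22 + 273.15 = 295.15 K.
For a reversible refrigerator, COP_R = T_C/(T_H − T_C) = 262.00/33.15 = 7.9035.
W = Q_C/COP_R = 30.3/7.9035 = 3.834 kW.

Ẇ_in ≈ 3.834 kW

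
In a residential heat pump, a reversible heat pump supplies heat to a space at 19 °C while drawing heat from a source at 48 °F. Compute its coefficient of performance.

T_H = 19 °C → 19 + 273.15 = 292.15 K.
T_C = 48 °F → (48 − 32) × 5/9 = 8.89 °C = 282.04 K.
COP_HP = T_H/(T_H − T_C) = 292.15/(292.15 − 282.04) = 28.9.

COP_HP ≈ 28.9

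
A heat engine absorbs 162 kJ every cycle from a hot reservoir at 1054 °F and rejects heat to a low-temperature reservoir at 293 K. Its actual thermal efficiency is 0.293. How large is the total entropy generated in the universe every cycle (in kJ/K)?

ΔS_univ ≈ 0.1983 kJ/K

T_H = 1054 °F → (1054 − 32) × 5/9 = 567.78 °C = 840.93 K.
W = η·Q_H = 0.293 × 162 = 47.47 kJ, so Q_C = Q_H − W = 114.5 kJ.
The hot reservoir loses entropy Q_H/T_H = 162/840.93 = 0.1926 kJ/K; the cold reservoir gains Q_C/T_C = 114.5/293.00 = 0.3909 kJ/K.
ΔS_univ = −Q_H/T_H + Q_C/T_C = 0.1983 kJ/K (> 0, since η = 0.293 < η_Carnot = 0.652).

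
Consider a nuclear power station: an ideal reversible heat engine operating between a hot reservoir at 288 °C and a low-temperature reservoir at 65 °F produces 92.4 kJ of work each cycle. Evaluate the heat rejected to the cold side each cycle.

T_H = 288 °C → 288 + 273.15 = 561.15 K.
T_C = 65 °F → (65 − 32) × 5/9 = 18.33 °C = 291.48 K.
η_rev = 1 − T_C/T_H = 1 − 291.48/561.15 = 0.4806.
Since Q_C/Q_H = T_C/T_H and Q_H = W/η, Q_C = W·T_C/(T_H − T_C) = 92.4 × 291.48/269.67 = 99.88 kJ.

Q_C ≈ 99.88 kJ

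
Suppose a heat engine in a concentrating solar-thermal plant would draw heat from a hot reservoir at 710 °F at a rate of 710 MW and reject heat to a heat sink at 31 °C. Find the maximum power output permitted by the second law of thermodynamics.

Ẇ_max ≈ 377.7 MW

T_H = 710 °F → (710 − 32) × 5/9 = 376.67 °C = 649.82 K.
T_C = 31 °C → 31 + 273.15 = 304.15 K.
By the Carnot theorem, η_max = 1 − T_C/T_H = 1 − 304.15/649.82 = 0.5319.
W_max = η_max · Q_H = 0.5319 × 710 = 377.7 MW.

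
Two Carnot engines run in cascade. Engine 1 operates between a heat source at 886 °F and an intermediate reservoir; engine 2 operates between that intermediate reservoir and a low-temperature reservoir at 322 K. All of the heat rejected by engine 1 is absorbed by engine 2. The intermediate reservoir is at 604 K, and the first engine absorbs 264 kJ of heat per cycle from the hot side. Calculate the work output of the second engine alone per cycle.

T_H = 886 °F → (886 − 32) × 5/9 = 474.44 °C = 747.59 K.
Heat entering the second stage: Q_m = Q_H·(T_m/T_H) = 264 × 604.00/747.59 = 213 kJ.
Second-stage efficiency η₂ = 1 − T_C/T_m = 1 − 322.00/604.00 = 0.4669, so W₂ = η₂·Q_m = 99.6 kJ.

W₂ ≈ 99.6 kJ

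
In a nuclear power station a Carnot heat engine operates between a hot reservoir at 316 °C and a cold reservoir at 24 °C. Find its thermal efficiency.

T_H = 316 °C → 316 + 273.15 = 589.15 K.
T_C = 24 °C → 24 + 273.15 = 297.15 K.
Since the cycle is reversible, η = 1 − T_C/T_H = 1 − 297.15/589.15 = 0.4956.

η ≈ 0.4956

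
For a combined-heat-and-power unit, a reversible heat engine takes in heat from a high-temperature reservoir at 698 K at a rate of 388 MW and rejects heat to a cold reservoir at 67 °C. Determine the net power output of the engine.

Ẇ ≈ 199 MW

T_C = 67 °C → 67 + 273.15 = 340.15 K.
η_rev = 1 − T_C/T_H = 1 − 340.15/698.00 = 0.5127.
W = η·Q_H = 0.5127 × 388 = 199 MW.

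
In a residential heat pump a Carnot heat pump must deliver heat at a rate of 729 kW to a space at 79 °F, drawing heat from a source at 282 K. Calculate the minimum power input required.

T_H = 79 °F → (79 − 32) × 5/9 = 26.11 °C = 299.26 K.
Reversible heating COP: COP_HP = T_H/(T_H − T_C) = 299.26/17.26 = 17.3373.
W = Q_H/COP_HP = 729/17.3373 = 42.05 kW.

Ẇ_in ≈ 42.05 kW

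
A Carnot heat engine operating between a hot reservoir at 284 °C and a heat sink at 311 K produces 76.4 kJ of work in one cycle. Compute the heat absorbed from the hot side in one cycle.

T_H = 284 °C → 284 + 273.15 = 557.15 K.
Carnot efficiency: η = 1 − T_C/T_H = 1 − 311.00/557.15 = 0.4418.
Q_H = W/η = 76.4/0.4418 = 172.9 kJ.

Q_H ≈ 172.9 kJ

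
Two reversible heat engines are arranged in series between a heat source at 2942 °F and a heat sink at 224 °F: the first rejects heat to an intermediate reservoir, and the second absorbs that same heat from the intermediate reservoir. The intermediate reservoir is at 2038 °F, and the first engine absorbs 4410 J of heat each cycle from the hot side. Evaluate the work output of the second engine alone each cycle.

T_H = 2942 °F → (2942 − 32) × 5/9 = 1616.67 °C = 1889.82 K.
T_C = 224 °F → (224 − 32) × 5/9 = 106.67 °C = 379.82 K.
T_m = 2038 °F → (2038 − 32) × 5/9 = 1114.44 °C = 1387.59 K.
Heat entering the second stage: Q_m = Q_H·(T_m/T_H) = 4410 × 1387.59/1889.82 = 3238 J.
Second-stage efficiency η₂ = 1 − T_C/T_m = 1 − 379.82/1387.59 = 0.7263, so W₂ = η₂·Q_m = 2352 J.

W₂ ≈ 2352 J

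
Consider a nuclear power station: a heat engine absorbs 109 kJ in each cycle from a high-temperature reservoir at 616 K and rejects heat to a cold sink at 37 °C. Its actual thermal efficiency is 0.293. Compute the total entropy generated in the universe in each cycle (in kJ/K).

ΔS_univ ≈ 0.0715 kJ/K

T_C = 37 °C → 37 + 273.15 = 310.15 K.
W = η·Q_H = 0.293 × 109 = 31.94 kJ, so Q_C = Q_H − W = 77.06 kJ.
Reservoir entropy changes: ΔS_H = −Q_H/T_H = −109/616.00 = -0.1769 kJ/K and ΔS_C = +Q_C/T_C = 77.06/310.15 = 0.2485 kJ/K.
ΔS_univ = −Q_H/T_H + Q_C/T_C = 0.0715 kJ/K (> 0, since η = 0.293 < η_Carnot = 0.497).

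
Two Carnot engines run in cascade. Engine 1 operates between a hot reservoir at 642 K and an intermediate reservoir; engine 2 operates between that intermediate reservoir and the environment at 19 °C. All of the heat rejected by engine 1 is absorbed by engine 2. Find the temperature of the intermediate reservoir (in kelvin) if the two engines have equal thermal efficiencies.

T_C = 19 °C → 19 + 273.15 = 292.15 K.
Equal efficiencies require 1 − T_m/T_H = 1 − T_C/T_m, i.e. T_m/T_H = T_C/T_m, so T_m = √(T_H·T_C) = √(642.00 × 292.15) = 433 K.

T_m ≈ 433 K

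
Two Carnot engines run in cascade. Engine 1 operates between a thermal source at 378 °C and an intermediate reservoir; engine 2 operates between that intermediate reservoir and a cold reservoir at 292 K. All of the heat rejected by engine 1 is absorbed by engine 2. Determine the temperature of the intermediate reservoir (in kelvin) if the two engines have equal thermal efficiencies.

T_H = 378 °C → 378 + 273.15 = 651.15 K.
Equal efficiencies require 1 − T_m/T_H = 1 − T_C/T_m, i.e. T_m/T_H = T_C/T_m, so T_m = √(T_H·T_C) = √(651.15 × 292.00) = 436.0 K.

T_m ≈ 436.0 K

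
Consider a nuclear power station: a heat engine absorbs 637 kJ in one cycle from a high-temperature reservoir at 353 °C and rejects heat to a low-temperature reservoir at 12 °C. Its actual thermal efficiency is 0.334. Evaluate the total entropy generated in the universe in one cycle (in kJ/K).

ΔS_univ ≈ 0.470 kJ/K

T_H = 353 °C → 353 + 273.15 = 626.15 K.
T_C = 12 °C → 12 + 273.15 = 285.15 K.
W = η·Q_H = 0.334 × 637 = 212.8 kJ, so Q_C = Q_H − W = 424.2 kJ.
Entropy balance on the reservoirs: −Q_H/T_H = -1.017 kJ/K, +Q_C/T_C = 1.488 kJ/K.
ΔS_univ = −Q_H/T_H + Q_C/T_C = 0.470 kJ/K (> 0, since η = 0.334 < η_Carnot = 0.545).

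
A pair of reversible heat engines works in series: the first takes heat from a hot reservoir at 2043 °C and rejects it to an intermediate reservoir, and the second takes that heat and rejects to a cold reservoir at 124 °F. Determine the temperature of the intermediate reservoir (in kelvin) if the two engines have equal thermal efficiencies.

T_m ≈ 866.6 K

T_H = 2043 °C → 2043 + 273.15 = 2316.15 K.
T_C = 124 °F → (124 − 32) × 5/9 = 51.11 °C = 324.26 K.
Equal efficiencies require 1 − T_m/T_H = 1 − T_C/T_m, i.e. T_m/T_H = T_C/T_m, so T_m = √(T_H·T_C) = √(2316.15 × 324.26) = 866.6 K.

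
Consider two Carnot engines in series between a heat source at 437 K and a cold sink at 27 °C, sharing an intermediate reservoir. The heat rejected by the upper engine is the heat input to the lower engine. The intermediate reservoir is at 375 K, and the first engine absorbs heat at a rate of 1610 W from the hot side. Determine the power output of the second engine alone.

T_C = 27 °C → 27 + 273.15 = 300.15 K.
Heat entering the second stage: Q_m = Q_H·(T_m/T_H) = 1610 × 375.00/437.00 = 1382 W.
Second-stage efficiency η₂ = 1 − T_C/T_m = 1 − 300.15/375.00 = 0.1996, so W₂ = η₂·Q_m = 275.8 W.

Ẇ₂ ≈ 275.8 W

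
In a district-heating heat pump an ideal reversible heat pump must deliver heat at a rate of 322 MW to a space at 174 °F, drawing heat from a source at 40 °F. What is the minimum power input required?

T_H = 174 °F → (174 − 32) × 5/9 = 78.89 °C = 352.04 K.
T_C = 40 °F → (40 − 32) × 5/9 = 4.44 °C = 277.59 K.
For a reversible heat pump, COP_HP = T_H/(T_H − T_C) = 352.04/74.44 = 4.7289.
W = Q_H/COP_HP = 322/4.7289 = 68.09 MW.

Ẇ_in ≈ 68.09 MW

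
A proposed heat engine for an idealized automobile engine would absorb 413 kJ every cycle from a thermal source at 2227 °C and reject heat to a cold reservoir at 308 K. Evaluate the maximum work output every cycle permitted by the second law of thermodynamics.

T_H = 2227 °C → 2227 + 273.15 = 2500.15 K.
The upper bound on efficiency is η_max = 1 − T_C/T_H = 1 − 308.00/2500.15 = 0.8768.
W_max = η_max · Q_H = 0.8768 × 413 = 362 kJ.

W_max ≈ 362 kJ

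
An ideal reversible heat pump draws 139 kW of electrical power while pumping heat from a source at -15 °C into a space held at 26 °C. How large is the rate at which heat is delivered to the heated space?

Q̇_H ≈ 1010 kW

T_H = 26 °C → 26 + 273.15 = 299.15 K.
T_C = -15 °C → -15 + 273.15 = 258.15 K.
Reversible heating COP: COP_HP = T_H/(T_H − T_C) = 299.15/41.00 = 7.2963.
Q_H = COP_HP · W = 7.2963 × 139 = 1010 kW.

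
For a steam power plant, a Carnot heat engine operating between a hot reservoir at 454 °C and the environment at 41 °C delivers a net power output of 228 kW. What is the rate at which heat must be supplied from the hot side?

Q̇_H ≈ 401 kW

T_H = 454 °C → 454 + 273.15 = 727.15 K.
T_C = 41 °C → 41 + 273.15 = 314.15 K.
Carnot efficiency: η = 1 − T_C/T_H = 1 − 314.15/727.15 = 0.5680.
Q_H = W/η = 228/0.5680 = 401 kW.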